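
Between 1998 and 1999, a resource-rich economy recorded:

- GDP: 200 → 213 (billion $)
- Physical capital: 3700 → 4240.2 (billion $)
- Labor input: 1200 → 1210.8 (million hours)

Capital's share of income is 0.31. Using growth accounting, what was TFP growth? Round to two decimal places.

1.35%

GDP growth = (213 − 200) / 200 = 6.5%.
Physical capital growth = (4240.2 − 3700) / 3700 = 14.6%.
Labor input growth = (1210.8 − 1200) / 1200 = 0.9%.
Labor's share = 1 − 0.31 = 0.69.
Physical capital: 0.31 × 14.6 = 4.526 pp.
Labor input: 0.69 × 0.9 = 0.621 pp.
TFP growth = 6.5 − 5.147 = 1.353%.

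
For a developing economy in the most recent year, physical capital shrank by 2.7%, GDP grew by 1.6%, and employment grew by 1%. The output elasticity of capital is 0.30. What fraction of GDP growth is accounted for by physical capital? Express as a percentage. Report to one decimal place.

Physical capital accounted for -50.6% of growth.

Physical capital contributed 0.3 × (-2.7) = -0.81 pp.
Share of growth = -0.81 / 1.6 × 100 = -50.625%.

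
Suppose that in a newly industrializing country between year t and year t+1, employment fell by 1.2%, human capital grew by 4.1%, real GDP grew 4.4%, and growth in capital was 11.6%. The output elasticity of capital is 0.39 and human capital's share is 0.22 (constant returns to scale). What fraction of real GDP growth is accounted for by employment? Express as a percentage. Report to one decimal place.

Employment accounted for -10.6% of growth.

Labor's share = 1 − 0.39 − 0.22 = 0.39.
Employment contributed 0.39 × (-1.2) = -0.468 pp.
Share of growth = -0.468 / 4.4 × 100 = -10.636%.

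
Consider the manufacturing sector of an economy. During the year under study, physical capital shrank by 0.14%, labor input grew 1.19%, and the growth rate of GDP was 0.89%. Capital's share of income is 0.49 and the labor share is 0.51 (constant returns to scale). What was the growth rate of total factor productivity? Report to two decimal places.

0.35%

Labor's share = 1 − 0.49 = 0.51.
Physical capital: 0.49 × (-0.14) = -0.0686 pp.
Labor input: 0.51 × 1.19 = 0.6069 pp.
TFP growth = 0.89 − 0.5383 = 0.3517%.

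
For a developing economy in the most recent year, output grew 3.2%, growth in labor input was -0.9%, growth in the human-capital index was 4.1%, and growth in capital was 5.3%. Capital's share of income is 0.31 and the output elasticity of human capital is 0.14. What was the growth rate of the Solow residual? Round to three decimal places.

Labor's share = 1 − 0.31 − 0.14 = 0.55.
Capital: 0.31 × 5.3 = 1.643 pp.
The human-capital index: 0.14 × 4.1 = 0.574 pp.
Labor input: 0.55 × (-0.9) = -0.495 pp.
TFP growth = 3.2 − 1.722 = 1.478%.

The Solow residual growth was 1.478%.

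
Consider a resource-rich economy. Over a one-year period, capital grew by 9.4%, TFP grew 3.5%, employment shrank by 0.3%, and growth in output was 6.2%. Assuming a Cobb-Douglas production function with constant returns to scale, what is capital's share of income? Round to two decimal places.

gY = gA + α·gK + (1−α)·gL, so gY − gA − gL = α(gK − gL).
6.2 − 3.5 + 0.3 = α × (9.4 − (-0.3)).
3 = 9.7 α, so α = 0.3093.

0.31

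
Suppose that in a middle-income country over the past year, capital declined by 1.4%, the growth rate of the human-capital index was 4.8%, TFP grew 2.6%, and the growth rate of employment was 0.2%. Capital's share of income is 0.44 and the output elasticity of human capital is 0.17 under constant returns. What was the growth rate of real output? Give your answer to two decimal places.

2.88%

Labor's share = 1 − 0.44 − 0.17 = 0.39.
Capital: 0.44 × (-1.4) = -0.616 pp.
The human-capital index: 0.17 × 4.8 = 0.816 pp.
Employment: 0.39 × 0.2 = 0.078 pp.
Output growth = 2.6 + 0.278 = 2.878%.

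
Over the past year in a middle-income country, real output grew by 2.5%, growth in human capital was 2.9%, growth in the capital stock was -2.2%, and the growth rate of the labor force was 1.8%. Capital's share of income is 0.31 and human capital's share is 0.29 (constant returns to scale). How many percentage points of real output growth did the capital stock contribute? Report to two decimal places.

-0.68 percentage points

Contribution = share × growth = 0.31 × (-2.2) = -0.682 pp.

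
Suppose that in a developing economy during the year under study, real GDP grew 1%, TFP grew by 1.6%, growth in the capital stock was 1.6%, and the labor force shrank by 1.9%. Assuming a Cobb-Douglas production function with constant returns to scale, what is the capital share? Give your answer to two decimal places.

gY = gA + α·gK + (1−α)·gL, so gY − gA − gL = α(gK − gL).
1 − 1.6 + 1.9 = α × (1.6 − (-1.9)).
1.3 = 3.5 α, so α = 0.3714.

0.37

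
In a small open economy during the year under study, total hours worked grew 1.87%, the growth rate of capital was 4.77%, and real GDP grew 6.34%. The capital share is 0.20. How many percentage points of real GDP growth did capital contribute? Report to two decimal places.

0.95 percentage points

Contribution = share × growth = 0.2 × 4.77 = 0.954 pp.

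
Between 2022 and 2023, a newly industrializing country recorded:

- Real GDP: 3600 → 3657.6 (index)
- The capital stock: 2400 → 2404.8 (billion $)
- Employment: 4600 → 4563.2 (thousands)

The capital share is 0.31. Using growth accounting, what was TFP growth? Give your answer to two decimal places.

Real GDP growth = (3657.6 − 3600) / 3600 = 1.6%.
The capital stock growth = (2404.8 − 2400) / 2400 = 0.2%.
Employment growth = (4563.2 − 4600) / 4600 = -0.8%.
Labor's share = 1 − 0.31 = 0.69.
The capital stock: 0.31 × 0.2 = 0.062 pp.
Employment: 0.69 × (-0.8) = -0.552 pp.
TFP growth = 1.6 + 0.49 = 2.09%.

2.09%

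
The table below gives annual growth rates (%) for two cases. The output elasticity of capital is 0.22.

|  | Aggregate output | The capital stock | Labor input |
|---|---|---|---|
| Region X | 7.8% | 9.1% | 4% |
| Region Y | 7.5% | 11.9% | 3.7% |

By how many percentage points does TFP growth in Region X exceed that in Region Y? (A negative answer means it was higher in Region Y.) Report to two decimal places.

Labor's share = 1 − 0.22 = 0.78.
Region X: TFP = 7.8 − 2.002 − 3.12 = 2.678%.
Region Y: TFP = 7.5 − 2.618 − 2.886 = 1.996%.
Difference = 2.678 − (1.996) = 0.682 pp.

0.68 percentage points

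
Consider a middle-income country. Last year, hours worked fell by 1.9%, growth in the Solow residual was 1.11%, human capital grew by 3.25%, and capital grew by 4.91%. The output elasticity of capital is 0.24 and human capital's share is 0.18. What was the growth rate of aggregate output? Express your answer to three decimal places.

Labor's share = 1 − 0.24 − 0.18 = 0.58.
Capital: 0.24 × 4.91 = 1.1784 pp.
Human capital: 0.18 × 3.25 = 0.585 pp.
Hours worked: 0.58 × (-1.9) = -1.102 pp.
Output growth = 1.11 + 0.6614 = 1.7714%.

1.771%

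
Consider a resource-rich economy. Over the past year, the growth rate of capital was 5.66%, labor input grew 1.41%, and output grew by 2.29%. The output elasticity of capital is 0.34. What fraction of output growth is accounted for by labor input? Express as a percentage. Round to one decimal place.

Labor's share = 1 − 0.34 = 0.66.
Labor input contributed 0.66 × 1.41 = 0.9306 pp.
Share of growth = 0.9306 / 2.29 × 100 = 40.638%.

Labor input accounted for 40.6% of growth.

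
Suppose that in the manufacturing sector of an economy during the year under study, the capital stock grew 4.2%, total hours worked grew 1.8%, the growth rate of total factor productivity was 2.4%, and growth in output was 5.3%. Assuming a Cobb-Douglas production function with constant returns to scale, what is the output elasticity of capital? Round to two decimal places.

gY = gA + α·gK + (1−α)·gL, so gY − gA − gL = α(gK − gL).
5.3 − 2.4 − 1.8 = α × (4.2 − 1.8).
1.1 = 2.4 α, so α = 0.4583.

The output elasticity of capital is 0.46.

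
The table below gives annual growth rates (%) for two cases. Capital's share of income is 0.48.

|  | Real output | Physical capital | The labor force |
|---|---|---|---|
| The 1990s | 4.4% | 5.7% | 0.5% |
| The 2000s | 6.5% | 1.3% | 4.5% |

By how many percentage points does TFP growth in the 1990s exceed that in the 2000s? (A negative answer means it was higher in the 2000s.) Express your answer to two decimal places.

Labor's share = 1 − 0.48 = 0.52.
The 1990s: TFP = 4.4 − 2.736 − 0.26 = 1.404%.
The 2000s: TFP = 6.5 − 0.624 − 2.34 = 3.536%.
Difference = 1.404 − (3.536) = -2.132 pp.

-2.13 percentage points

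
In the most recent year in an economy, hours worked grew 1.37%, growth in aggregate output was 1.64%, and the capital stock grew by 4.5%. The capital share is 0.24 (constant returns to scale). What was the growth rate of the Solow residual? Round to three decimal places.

Labor's share = 1 − 0.24 = 0.76.
The capital stock: 0.24 × 4.5 = 1.08 pp.
Hours worked: 0.76 × 1.37 = 1.0412 pp.
TFP growth = 1.64 − 2.1212 = -0.4812%.

-0.481%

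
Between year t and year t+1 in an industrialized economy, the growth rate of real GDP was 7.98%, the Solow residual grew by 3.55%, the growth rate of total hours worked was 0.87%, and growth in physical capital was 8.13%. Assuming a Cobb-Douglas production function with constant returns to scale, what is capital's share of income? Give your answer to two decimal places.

Capital's share of income is 0.49.

gY = gA + α·gK + (1−α)·gL, so gY − gA − gL = α(gK − gL).
7.98 − 3.55 − 0.87 = α × (8.13 − 0.87).
3.56 = 7.26 α, so α = 0.4904.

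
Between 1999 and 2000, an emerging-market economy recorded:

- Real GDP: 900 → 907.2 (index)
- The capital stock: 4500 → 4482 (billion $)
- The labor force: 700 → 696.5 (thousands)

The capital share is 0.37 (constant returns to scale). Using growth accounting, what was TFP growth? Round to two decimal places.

Real GDP growth = (907.2 − 900) / 900 = 0.8%.
The capital stock growth = (4482 − 4500) / 4500 = -0.4%.
The labor force growth = (696.5 − 700) / 700 = -0.5%.
Labor's share = 1 − 0.37 = 0.63.
The capital stock: 0.37 × (-0.4) = -0.148 pp.
The labor force: 0.63 × (-0.5) = -0.315 pp.
TFP growth = 0.8 + 0.463 = 1.263%.

1.26%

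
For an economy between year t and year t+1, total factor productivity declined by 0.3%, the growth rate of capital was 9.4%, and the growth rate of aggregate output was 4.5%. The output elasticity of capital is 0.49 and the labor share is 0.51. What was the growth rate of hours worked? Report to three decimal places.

Labor's share = 1 − 0.49 = 0.51.
gY = gA + 0.49×9.4 + 0.51×g.
0.51×g = 4.5 + 0.3 − 4.606 = 0.194.
g = 0.194 / 0.51 = 0.38039%.

Hours worked growth was 0.380%.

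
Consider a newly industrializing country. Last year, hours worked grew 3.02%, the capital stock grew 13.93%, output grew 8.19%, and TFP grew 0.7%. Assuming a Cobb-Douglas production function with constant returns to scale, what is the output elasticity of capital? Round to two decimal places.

gY = gA + α·gK + (1−α)·gL, so gY − gA − gL = α(gK − gL).
8.19 − 0.7 − 3.02 = α × (13.93 − 3.02).
4.47 = 10.91 α, so α = 0.4097.

0.41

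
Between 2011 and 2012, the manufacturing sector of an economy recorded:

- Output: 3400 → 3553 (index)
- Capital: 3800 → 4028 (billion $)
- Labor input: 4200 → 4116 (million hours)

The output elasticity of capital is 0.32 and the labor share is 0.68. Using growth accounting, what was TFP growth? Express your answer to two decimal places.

Output growth = (3553 − 3400) / 3400 = 4.5%.
Capital growth = (4028 − 3800) / 3800 = 6%.
Labor input growth = (4116 − 4200) / 4200 = -2%.
Labor's share = 1 − 0.32 = 0.68.
Capital: 0.32 × 6 = 1.92 pp.
Labor input: 0.68 × (-2) = -1.36 pp.
TFP growth = 4.5 − 0.56 = 3.94%.

TFP grew 3.94%.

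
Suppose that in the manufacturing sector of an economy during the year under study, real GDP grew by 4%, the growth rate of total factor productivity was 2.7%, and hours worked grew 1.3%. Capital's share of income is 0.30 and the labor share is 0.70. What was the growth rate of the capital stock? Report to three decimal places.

The capital stock growth was 1.300%.

Labor's share = 1 − 0.3 = 0.7.
gY = gA + 0.7×1.3 + 0.3×g.
0.3×g = 4 − 2.7 − 0.91 = 0.39.
g = 0.39 / 0.3 = 1.3%.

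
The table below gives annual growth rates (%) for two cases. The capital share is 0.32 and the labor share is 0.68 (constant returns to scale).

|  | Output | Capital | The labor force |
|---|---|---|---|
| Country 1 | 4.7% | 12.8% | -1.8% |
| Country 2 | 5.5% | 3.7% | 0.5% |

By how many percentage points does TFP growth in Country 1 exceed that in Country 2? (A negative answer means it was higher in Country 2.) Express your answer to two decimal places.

Labor's share = 1 − 0.32 = 0.68.
Country 1: TFP = 4.7 − 4.096 + 1.224 = 1.828%.
Country 2: TFP = 5.5 − 1.184 − 0.34 = 3.976%.
Difference = 1.828 − (3.976) = -2.148 pp.

-2.15 percentage points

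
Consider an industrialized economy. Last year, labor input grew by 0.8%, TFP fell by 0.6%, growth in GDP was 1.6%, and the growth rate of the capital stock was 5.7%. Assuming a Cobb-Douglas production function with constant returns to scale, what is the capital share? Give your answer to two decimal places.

0.29

gY = gA + α·gK + (1−α)·gL, so gY − gA − gL = α(gK − gL).
1.6 + 0.6 − 0.8 = α × (5.7 − 0.8).
1.4 = 4.9 α, so α = 0.2857.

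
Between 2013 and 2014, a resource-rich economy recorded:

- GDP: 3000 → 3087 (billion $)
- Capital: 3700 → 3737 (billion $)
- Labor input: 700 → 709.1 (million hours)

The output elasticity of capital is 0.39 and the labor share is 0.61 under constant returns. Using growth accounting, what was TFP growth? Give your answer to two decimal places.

1.72%

GDP growth = (3087 − 3000) / 3000 = 2.9%.
Capital growth = (3737 − 3700) / 3700 = 1%.
Labor input growth = (709.1 − 700) / 700 = 1.3%.
Labor's share = 1 − 0.39 = 0.61.
Capital: 0.39 × 1 = 0.39 pp.
Labor input: 0.61 × 1.3 = 0.793 pp.
TFP growth = 2.9 − 1.183 = 1.717%.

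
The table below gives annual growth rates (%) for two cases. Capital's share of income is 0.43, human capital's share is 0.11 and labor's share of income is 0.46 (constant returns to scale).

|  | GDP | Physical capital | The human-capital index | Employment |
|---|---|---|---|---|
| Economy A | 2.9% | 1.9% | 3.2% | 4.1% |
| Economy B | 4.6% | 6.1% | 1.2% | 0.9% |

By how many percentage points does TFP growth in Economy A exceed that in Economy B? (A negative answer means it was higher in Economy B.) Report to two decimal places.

-1.59 percentage points

Labor's share = 1 − 0.43 − 0.11 = 0.46.
Economy A: TFP = 2.9 − 0.817 − 0.352 − 1.886 = -0.155%.
Economy B: TFP = 4.6 − 2.623 − 0.132 − 0.414 = 1.431%.
Difference = -0.155 − (1.431) = -1.586 pp.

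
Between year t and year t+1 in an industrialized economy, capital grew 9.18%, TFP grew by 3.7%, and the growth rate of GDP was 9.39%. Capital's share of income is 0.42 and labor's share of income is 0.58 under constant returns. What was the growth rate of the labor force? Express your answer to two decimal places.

Labor's share = 1 − 0.42 = 0.58.
gY = gA + 0.42×9.18 + 0.58×g.
0.58×g = 9.39 − 3.7 − 3.8556 = 1.8344.
g = 1.8344 / 0.58 = 3.1628%.

The labor force growth was 3.16%.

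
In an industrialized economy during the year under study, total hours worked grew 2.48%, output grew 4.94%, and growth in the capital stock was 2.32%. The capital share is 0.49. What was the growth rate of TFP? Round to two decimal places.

TFP grew 2.54%.

Labor's share = 1 − 0.49 = 0.51.
The capital stock: 0.49 × 2.32 = 1.1368 pp.
Total hours worked: 0.51 × 2.48 = 1.2648 pp.
TFP growth = 4.94 − 2.4016 = 2.5384%.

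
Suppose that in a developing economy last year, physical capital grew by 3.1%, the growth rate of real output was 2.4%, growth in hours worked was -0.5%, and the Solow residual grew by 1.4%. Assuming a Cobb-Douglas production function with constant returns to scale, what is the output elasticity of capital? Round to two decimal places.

gY = gA + α·gK + (1−α)·gL, so gY − gA − gL = α(gK − gL).
2.4 − 1.4 + 0.5 = α × (3.1 − (-0.5)).
1.5 = 3.6 α, so α = 0.4167.

The output elasticity of capital is 0.42.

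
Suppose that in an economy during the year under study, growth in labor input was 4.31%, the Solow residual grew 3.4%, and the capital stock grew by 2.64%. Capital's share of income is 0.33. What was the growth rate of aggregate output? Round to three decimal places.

Labor's share = 1 − 0.33 = 0.67.
The capital stock: 0.33 × 2.64 = 0.8712 pp.
Labor input: 0.67 × 4.31 = 2.8877 pp.
Output growth = 3.4 + 3.7589 = 7.1589%.

7.159%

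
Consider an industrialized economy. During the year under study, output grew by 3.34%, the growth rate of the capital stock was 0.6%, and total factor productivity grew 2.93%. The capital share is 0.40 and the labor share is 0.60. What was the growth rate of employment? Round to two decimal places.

Employment growth was 0.28%.

Labor's share = 1 − 0.4 = 0.6.
gY = gA + 0.4×0.6 + 0.6×g.
0.6×g = 3.34 − 2.93 − 0.24 = 0.17.
g = 0.17 / 0.6 = 0.2833%.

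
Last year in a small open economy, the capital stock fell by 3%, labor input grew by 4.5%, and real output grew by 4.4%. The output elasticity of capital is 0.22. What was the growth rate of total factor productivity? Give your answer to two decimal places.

Labor's share = 1 − 0.22 = 0.78.
The capital stock: 0.22 × (-3) = -0.66 pp.
Labor input: 0.78 × 4.5 = 3.51 pp.
TFP growth = 4.4 − 2.85 = 1.55%.

Total factor productivity grew 1.55%.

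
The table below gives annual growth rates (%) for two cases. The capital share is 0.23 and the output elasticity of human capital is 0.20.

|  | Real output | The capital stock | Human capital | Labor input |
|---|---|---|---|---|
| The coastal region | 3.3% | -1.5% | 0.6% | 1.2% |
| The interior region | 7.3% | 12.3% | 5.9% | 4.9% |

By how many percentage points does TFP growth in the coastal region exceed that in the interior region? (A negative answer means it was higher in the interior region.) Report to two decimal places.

2.34 percentage points

Labor's share = 1 − 0.23 − 0.2 = 0.57.
The coastal region: TFP = 3.3 + 0.345 − 0.12 − 0.684 = 2.841%.
The interior region: TFP = 7.3 − 2.829 − 1.18 − 2.793 = 0.498%.
Difference = 2.841 − (0.498) = 2.343 pp.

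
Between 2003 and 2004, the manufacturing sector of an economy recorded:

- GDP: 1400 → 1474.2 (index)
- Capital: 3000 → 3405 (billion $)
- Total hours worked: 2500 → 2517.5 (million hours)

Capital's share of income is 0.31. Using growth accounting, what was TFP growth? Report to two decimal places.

GDP growth = (1474.2 − 1400) / 1400 = 5.3%.
Capital growth = (3405 − 3000) / 3000 = 13.5%.
Total hours worked growth = (2517.5 − 2500) / 2500 = 0.7%.
Labor's share = 1 − 0.31 = 0.69.
Capital: 0.31 × 13.5 = 4.185 pp.
Total hours worked: 0.69 × 0.7 = 0.483 pp.
TFP growth = 5.3 − 4.668 = 0.632%.

TFP grew 0.63%.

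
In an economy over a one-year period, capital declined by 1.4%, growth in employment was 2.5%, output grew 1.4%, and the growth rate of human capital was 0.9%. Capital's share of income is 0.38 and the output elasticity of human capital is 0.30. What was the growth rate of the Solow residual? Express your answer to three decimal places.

0.862%

Labor's share = 1 − 0.38 − 0.3 = 0.32.
Capital: 0.38 × (-1.4) = -0.532 pp.
Human capital: 0.3 × 0.9 = 0.27 pp.
Employment: 0.32 × 2.5 = 0.8 pp.
TFP growth = 1.4 − 0.538 = 0.862%.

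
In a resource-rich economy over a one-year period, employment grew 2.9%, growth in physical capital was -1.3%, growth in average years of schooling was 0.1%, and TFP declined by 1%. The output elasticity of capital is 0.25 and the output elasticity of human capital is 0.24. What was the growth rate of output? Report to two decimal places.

Labor's share = 1 − 0.25 − 0.24 = 0.51.
Physical capital: 0.25 × (-1.3) = -0.325 pp.
Average years of schooling: 0.24 × 0.1 = 0.024 pp.
Employment: 0.51 × 2.9 = 1.479 pp.
Output growth = -1 + 1.178 = 0.178%.

Output grew 0.18%.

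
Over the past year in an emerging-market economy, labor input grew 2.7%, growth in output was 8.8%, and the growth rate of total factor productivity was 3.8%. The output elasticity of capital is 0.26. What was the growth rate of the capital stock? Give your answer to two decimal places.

Labor's share = 1 − 0.26 = 0.74.
gY = gA + 0.74×2.7 + 0.26×g.
0.26×g = 8.8 − 3.8 − 1.998 = 3.002.
g = 3.002 / 0.26 = 11.5462%.

The capital stock growth was 11.55%.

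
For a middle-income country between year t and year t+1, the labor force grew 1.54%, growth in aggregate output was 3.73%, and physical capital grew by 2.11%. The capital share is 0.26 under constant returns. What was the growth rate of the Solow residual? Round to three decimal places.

2.042%

Labor's share = 1 − 0.26 = 0.74.
Physical capital: 0.26 × 2.11 = 0.5486 pp.
The labor force: 0.74 × 1.54 = 1.1396 pp.
TFP growth = 3.73 − 1.6882 = 2.0418%.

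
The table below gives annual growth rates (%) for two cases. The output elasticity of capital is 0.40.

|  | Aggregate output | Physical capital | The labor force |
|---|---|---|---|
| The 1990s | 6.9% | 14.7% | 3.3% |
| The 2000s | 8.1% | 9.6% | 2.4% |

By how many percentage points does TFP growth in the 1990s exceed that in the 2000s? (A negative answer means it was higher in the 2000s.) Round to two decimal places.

Labor's share = 1 − 0.4 = 0.6.
The 1990s: TFP = 6.9 − 5.88 − 1.98 = -0.96%.
The 2000s: TFP = 8.1 − 3.84 − 1.44 = 2.82%.
Difference = -0.96 − (2.82) = -3.78 pp.

-3.78 percentage points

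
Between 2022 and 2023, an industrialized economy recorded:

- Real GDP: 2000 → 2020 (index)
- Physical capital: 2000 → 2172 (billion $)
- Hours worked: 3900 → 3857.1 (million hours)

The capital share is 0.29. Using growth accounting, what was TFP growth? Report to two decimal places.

-0.71%

Real GDP growth = (2020 − 2000) / 2000 = 1%.
Physical capital growth = (2172 − 2000) / 2000 = 8.6%.
Hours worked growth = (3857.1 − 3900) / 3900 = -1.1%.
Labor's share = 1 − 0.29 = 0.71.
Physical capital: 0.29 × 8.6 = 2.494 pp.
Hours worked: 0.71 × (-1.1) = -0.781 pp.
TFP growth = 1 − 1.713 = -0.713%.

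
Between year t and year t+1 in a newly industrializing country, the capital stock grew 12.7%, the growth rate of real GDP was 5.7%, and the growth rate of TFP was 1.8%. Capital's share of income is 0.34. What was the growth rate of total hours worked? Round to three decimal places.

-0.633%

Labor's share = 1 − 0.34 = 0.66.
gY = gA + 0.34×12.7 + 0.66×g.
0.66×g = 5.7 − 1.8 − 4.318 = -0.418.
g = -0.418 / 0.66 = -0.63333%.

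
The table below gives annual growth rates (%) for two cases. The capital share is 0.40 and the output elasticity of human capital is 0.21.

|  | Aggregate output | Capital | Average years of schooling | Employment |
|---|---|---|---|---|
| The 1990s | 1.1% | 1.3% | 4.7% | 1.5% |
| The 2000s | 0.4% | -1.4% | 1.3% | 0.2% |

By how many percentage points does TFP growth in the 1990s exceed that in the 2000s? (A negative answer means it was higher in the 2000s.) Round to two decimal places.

-1.60 percentage points

Labor's share = 1 − 0.4 − 0.21 = 0.39.
The 1990s: TFP = 1.1 − 0.52 − 0.987 − 0.585 = -0.992%.
The 2000s: TFP = 0.4 + 0.56 − 0.273 − 0.078 = 0.609%.
Difference = -0.992 − (0.609) = -1.601 pp.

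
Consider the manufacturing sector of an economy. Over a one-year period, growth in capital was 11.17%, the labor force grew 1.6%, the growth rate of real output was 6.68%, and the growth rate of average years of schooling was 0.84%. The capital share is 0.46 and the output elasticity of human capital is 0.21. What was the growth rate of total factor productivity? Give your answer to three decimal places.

Labor's share = 1 − 0.46 − 0.21 = 0.33.
Capital: 0.46 × 11.17 = 5.1382 pp.
Average years of schooling: 0.21 × 0.84 = 0.1764 pp.
The labor force: 0.33 × 1.6 = 0.528 pp.
TFP growth = 6.68 − 5.8426 = 0.8374%.

0.837%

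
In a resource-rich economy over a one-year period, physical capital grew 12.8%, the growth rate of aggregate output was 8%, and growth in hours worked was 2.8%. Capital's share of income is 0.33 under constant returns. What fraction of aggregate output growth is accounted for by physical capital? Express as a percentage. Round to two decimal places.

Physical capital accounted for 52.80% of growth.

Physical capital contributed 0.33 × 12.8 = 4.224 pp.
Share of growth = 4.224 / 8 × 100 = 52.8%.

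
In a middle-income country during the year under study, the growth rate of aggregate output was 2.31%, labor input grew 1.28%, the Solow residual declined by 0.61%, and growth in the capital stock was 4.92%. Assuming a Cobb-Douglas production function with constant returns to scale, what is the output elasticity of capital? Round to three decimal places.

gY = gA + α·gK + (1−α)·gL, so gY − gA − gL = α(gK − gL).
2.31 + 0.61 − 1.28 = α × (4.92 − 1.28).
1.64 = 3.64 α, so α = 0.45055.

0.451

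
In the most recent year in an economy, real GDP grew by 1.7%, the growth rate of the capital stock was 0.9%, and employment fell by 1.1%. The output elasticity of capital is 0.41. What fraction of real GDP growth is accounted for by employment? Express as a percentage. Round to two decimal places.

Labor's share = 1 − 0.41 = 0.59.
Employment contributed 0.59 × (-1.1) = -0.649 pp.
Share of growth = -0.649 / 1.7 × 100 = -38.1765%.

-38.18%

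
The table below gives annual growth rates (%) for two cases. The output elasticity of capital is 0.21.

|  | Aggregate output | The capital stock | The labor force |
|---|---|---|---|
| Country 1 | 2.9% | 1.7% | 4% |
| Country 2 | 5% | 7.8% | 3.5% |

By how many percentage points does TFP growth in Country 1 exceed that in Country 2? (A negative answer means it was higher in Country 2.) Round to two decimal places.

-1.21 percentage points

Labor's share = 1 − 0.21 = 0.79.
Country 1: TFP = 2.9 − 0.357 − 3.16 = -0.617%.
Country 2: TFP = 5 − 1.638 − 2.765 = 0.597%.
Difference = -0.617 − (0.597) = -1.214 pp.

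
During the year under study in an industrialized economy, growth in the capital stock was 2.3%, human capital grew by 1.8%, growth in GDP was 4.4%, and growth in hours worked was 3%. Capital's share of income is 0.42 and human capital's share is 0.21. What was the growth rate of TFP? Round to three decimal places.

1.946%

Labor's share = 1 − 0.42 − 0.21 = 0.37.
The capital stock: 0.42 × 2.3 = 0.966 pp.
Human capital: 0.21 × 1.8 = 0.378 pp.
Hours worked: 0.37 × 3 = 1.11 pp.
TFP growth = 4.4 − 2.454 = 1.946%.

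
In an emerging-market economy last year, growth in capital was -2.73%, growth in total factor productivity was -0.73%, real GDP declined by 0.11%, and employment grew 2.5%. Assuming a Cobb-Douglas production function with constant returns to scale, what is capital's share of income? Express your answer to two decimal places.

0.36

gY = gA + α·gK + (1−α)·gL, so gY − gA − gL = α(gK − gL).
-0.11 + 0.73 − 2.5 = α × (-2.73 − 2.5).
-1.88 = -5.23 α, so α = 0.3595.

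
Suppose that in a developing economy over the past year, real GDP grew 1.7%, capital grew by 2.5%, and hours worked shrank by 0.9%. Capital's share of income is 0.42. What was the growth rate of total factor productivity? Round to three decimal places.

Total factor productivity grew 1.172%.

Labor's share = 1 − 0.42 = 0.58.
Capital: 0.42 × 2.5 = 1.05 pp.
Hours worked: 0.58 × (-0.9) = -0.522 pp.
TFP growth = 1.7 − 0.528 = 1.172%.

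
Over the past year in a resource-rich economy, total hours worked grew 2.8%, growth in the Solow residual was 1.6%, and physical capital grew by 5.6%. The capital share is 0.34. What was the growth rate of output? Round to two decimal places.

Labor's share = 1 − 0.34 = 0.66.
Physical capital: 0.34 × 5.6 = 1.904 pp.
Total hours worked: 0.66 × 2.8 = 1.848 pp.
Output growth = 1.6 + 3.752 = 5.352%.

Output growth was 5.35%.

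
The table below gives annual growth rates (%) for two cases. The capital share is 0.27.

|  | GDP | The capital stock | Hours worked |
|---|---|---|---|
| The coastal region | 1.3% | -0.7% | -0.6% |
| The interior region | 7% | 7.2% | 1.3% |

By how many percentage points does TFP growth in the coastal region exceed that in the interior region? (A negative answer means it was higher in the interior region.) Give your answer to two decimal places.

Labor's share = 1 − 0.27 = 0.73.
The coastal region: TFP = 1.3 + 0.189 + 0.438 = 1.927%.
The interior region: TFP = 7 − 1.944 − 0.949 = 4.107%.
Difference = 1.927 − (4.107) = -2.18 pp.

-2.18 percentage points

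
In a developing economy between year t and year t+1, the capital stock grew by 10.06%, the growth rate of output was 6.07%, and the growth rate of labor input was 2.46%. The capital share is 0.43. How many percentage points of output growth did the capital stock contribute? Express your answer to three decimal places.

4.326

Contribution = share × growth = 0.43 × 10.06 = 4.3258 pp.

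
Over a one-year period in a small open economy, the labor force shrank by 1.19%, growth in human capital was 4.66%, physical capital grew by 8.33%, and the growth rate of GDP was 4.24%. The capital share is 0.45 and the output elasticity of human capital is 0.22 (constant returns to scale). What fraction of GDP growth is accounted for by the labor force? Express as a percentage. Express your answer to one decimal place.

The labor force accounted for -9.3% of growth.

Labor's share = 1 − 0.45 − 0.22 = 0.33.
The labor force contributed 0.33 × (-1.19) = -0.3927 pp.
Share of growth = -0.3927 / 4.24 × 100 = -9.262%.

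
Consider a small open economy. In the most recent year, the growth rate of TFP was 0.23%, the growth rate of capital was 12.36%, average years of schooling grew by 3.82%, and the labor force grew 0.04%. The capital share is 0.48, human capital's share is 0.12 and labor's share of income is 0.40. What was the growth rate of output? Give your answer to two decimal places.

Labor's share = 1 − 0.48 − 0.12 = 0.4.
Capital: 0.48 × 12.36 = 5.9328 pp.
Average years of schooling: 0.12 × 3.82 = 0.4584 pp.
The labor force: 0.4 × 0.04 = 0.016 pp.
Output growth = 0.23 + 6.4072 = 6.6372%.

Output growth was 6.64%.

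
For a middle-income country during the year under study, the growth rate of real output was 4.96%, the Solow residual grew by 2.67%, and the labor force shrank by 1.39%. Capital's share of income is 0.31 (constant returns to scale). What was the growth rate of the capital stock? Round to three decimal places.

10.481%

Labor's share = 1 − 0.31 = 0.69.
gY = gA + 0.69×(-1.39) + 0.31×g.
0.31×g = 4.96 − 2.67 + 0.9591 = 3.2491.
g = 3.2491 / 0.31 = 10.48097%.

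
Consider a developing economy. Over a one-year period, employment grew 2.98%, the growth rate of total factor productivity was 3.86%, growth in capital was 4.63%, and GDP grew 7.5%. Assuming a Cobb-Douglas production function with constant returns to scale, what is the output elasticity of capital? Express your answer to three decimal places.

0.400

gY = gA + α·gK + (1−α)·gL, so gY − gA − gL = α(gK − gL).
7.5 − 3.86 − 2.98 = α × (4.63 − 2.98).
0.66 = 1.65 α, so α = 0.4.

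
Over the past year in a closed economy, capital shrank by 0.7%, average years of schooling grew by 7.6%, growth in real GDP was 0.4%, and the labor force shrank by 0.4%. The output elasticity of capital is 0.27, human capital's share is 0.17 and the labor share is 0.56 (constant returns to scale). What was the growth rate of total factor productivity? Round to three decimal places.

-0.479%

Labor's share = 1 − 0.27 − 0.17 = 0.56.
Capital: 0.27 × (-0.7) = -0.189 pp.
Average years of schooling: 0.17 × 7.6 = 1.292 pp.
The labor force: 0.56 × (-0.4) = -0.224 pp.
TFP growth = 0.4 − 0.879 = -0.479%.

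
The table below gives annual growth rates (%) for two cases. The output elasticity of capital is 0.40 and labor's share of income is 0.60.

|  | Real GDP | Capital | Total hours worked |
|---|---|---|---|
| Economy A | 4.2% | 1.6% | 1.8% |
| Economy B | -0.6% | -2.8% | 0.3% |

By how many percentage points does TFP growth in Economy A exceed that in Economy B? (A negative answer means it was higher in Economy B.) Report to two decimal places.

2.14 percentage points

Labor's share = 1 − 0.4 = 0.6.
Economy A: TFP = 4.2 − 0.64 − 1.08 = 2.48%.
Economy B: TFP = -0.6 + 1.12 − 0.18 = 0.34%.
Difference = 2.48 − (0.34) = 2.14 pp.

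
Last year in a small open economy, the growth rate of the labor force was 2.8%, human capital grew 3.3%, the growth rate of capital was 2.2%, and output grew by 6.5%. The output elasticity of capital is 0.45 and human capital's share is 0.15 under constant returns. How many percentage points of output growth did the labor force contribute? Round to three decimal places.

1.120

Labor's share = 1 − 0.45 − 0.15 = 0.4.
Contribution = share × growth = 0.4 × 2.8 = 1.12 pp.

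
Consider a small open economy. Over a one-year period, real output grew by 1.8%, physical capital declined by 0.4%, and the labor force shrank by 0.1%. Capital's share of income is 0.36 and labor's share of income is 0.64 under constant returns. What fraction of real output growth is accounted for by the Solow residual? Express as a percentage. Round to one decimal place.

The Solow residual accounted for 111.6% of growth.

Labor's share = 1 − 0.36 = 0.64.
Physical capital: 0.36 × (-0.4) = -0.144 pp.
The labor force: 0.64 × (-0.1) = -0.064 pp.
TFP growth = 1.8 + 0.208 = 2.008%.
TFP share of growth = 2.008 / 1.8 × 100 = 111.556%.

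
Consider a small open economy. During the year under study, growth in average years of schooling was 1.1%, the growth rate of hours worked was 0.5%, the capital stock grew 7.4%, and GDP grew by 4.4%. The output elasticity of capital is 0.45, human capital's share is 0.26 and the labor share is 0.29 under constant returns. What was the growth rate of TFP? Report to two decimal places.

0.64%

Labor's share = 1 − 0.45 − 0.26 = 0.29.
The capital stock: 0.45 × 7.4 = 3.33 pp.
Average years of schooling: 0.26 × 1.1 = 0.286 pp.
Hours worked: 0.29 × 0.5 = 0.145 pp.
TFP growth = 4.4 − 3.761 = 0.639%.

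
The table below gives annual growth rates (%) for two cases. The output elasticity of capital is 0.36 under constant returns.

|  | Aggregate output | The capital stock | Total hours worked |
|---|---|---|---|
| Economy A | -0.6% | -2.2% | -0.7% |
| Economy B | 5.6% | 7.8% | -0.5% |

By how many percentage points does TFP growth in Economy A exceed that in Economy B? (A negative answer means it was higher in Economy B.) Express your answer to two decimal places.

-2.47 percentage points

Labor's share = 1 − 0.36 = 0.64.
Economy A: TFP = -0.6 + 0.792 + 0.448 = 0.64%.
Economy B: TFP = 5.6 − 2.808 + 0.32 = 3.112%.
Difference = 0.64 − (3.112) = -2.472 pp.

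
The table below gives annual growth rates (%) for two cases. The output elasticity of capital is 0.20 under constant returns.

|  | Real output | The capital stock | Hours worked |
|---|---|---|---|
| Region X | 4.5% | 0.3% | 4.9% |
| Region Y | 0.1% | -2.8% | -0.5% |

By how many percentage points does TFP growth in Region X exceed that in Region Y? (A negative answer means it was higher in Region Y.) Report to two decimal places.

Labor's share = 1 − 0.2 = 0.8.
Region X: TFP = 4.5 − 0.06 − 3.92 = 0.52%.
Region Y: TFP = 0.1 + 0.56 + 0.4 = 1.06%.
Difference = 0.52 − (1.06) = -0.54 pp.

-0.54 percentage points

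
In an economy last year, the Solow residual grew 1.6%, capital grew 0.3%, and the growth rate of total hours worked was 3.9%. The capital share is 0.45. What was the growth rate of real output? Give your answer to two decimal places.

Labor's share = 1 − 0.45 = 0.55.
Capital: 0.45 × 0.3 = 0.135 pp.
Total hours worked: 0.55 × 3.9 = 2.145 pp.
Output growth = 1.6 + 2.28 = 3.88%.

3.88%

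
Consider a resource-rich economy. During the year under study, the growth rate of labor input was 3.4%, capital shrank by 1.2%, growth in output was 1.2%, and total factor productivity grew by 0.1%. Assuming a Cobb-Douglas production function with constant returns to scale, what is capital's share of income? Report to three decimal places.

0.500

gY = gA + α·gK + (1−α)·gL, so gY − gA − gL = α(gK − gL).
1.2 − 0.1 − 3.4 = α × (-1.2 − 3.4).
-2.3 = -4.6 α, so α = 0.5.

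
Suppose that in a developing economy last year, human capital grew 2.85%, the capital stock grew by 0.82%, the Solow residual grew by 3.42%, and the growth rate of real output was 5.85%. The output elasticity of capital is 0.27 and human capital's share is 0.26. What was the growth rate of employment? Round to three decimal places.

Labor's share = 1 − 0.27 − 0.26 = 0.47.
gY = gA + 0.27×0.82 + 0.26×2.85 + 0.47×g.
0.47×g = 5.85 − 3.42 − 0.9624 = 1.4676.
g = 1.4676 / 0.47 = 3.12255%.

Employment grew 3.123%.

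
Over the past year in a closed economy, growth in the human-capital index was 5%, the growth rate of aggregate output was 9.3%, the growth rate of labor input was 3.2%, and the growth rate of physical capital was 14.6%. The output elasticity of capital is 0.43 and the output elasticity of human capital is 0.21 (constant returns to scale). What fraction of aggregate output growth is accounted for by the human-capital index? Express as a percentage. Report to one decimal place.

The human-capital index contributed 0.21 × 5 = 1.05 pp.
Share of growth = 1.05 / 9.3 × 100 = 11.29%.

The human-capital index accounted for 11.3% of growth.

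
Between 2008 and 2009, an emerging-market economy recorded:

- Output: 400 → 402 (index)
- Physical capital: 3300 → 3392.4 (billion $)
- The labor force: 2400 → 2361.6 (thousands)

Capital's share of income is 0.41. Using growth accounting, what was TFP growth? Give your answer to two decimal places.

Output growth = (402 − 400) / 400 = 0.5%.
Physical capital growth = (3392.4 − 3300) / 3300 = 2.8%.
The labor force growth = (2361.6 − 2400) / 2400 = -1.6%.
Labor's share = 1 − 0.41 = 0.59.
Physical capital: 0.41 × 2.8 = 1.148 pp.
The labor force: 0.59 × (-1.6) = -0.944 pp.
TFP growth = 0.5 − 0.204 = 0.296%.

TFP growth was 0.30%.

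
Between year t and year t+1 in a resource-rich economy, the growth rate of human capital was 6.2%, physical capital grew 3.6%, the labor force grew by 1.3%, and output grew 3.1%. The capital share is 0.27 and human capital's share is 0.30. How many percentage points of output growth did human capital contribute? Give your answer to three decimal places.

1.860 percentage points

Contribution = share × growth = 0.3 × 6.2 = 1.86 pp.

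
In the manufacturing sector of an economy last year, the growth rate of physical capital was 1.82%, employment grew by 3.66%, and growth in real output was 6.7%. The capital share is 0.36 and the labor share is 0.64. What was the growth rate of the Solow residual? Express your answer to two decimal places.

3.70%

Labor's share = 1 − 0.36 = 0.64.
Physical capital: 0.36 × 1.82 = 0.6552 pp.
Employment: 0.64 × 3.66 = 2.3424 pp.
TFP growth = 6.7 − 2.9976 = 3.7024%.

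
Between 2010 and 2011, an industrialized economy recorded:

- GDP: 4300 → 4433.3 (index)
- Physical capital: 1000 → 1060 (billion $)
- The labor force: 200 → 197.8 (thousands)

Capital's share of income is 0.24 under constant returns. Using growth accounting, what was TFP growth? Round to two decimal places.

GDP growth = (4433.3 − 4300) / 4300 = 3.1%.
Physical capital growth = (1060 − 1000) / 1000 = 6%.
The labor force growth = (197.8 − 200) / 200 = -1.1%.
Labor's share = 1 − 0.24 = 0.76.
Physical capital: 0.24 × 6 = 1.44 pp.
The labor force: 0.76 × (-1.1) = -0.836 pp.
TFP growth = 3.1 − 0.604 = 2.496%.

TFP grew 2.50%.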